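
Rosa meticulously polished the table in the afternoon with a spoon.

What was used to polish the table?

'with a spoon' marks the instrument of the polishing event.

a spoon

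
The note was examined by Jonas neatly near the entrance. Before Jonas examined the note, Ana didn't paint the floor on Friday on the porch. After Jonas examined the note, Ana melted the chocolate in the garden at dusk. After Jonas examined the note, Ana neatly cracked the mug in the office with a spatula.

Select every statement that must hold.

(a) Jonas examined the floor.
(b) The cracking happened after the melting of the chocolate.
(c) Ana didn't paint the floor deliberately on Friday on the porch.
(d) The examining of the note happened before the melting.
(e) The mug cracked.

(c), (d), (e)

(a) Not entailed — Jonas examined the note, not the floor; the floor belongs to the painting event.
(b) Not entailed — the narrative doesn't order the melting relative to the cracking.
(c) Entailed — under negation, adding a further restriction is entailed: if no such painting event occurred, none occurred deliberately either.
(d) Entailed — the narrative places the examining before the melting.
(e) Entailed — 'Ana cracked the mug' is causative; it entails the inchoative 'the mug cracked'.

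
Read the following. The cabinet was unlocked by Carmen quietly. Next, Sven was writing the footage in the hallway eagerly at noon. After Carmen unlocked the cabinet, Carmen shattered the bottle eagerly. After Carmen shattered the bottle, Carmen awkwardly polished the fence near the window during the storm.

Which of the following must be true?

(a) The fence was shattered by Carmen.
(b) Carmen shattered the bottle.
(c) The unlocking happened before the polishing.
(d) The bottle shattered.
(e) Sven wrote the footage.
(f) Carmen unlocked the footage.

(a) Not entailed — Carmen shattered the bottle, not the fence; the fence belongs to the polishing event.
(b) Entailed — this follows by dropping conjuncts from the shattering event's description.
(c) Entailed — the narrative places the unlocking before the polishing.
(d) Entailed — 'Carmen shattered the bottle' is causative; it entails the inchoative 'the bottle shattered'.
(e) Not entailed — 'was writing' is progressive on an accomplishment; it does not entail the completed 'wrote'.
(f) Not entailed — Carmen unlocked the cabinet, not the footage; the footage belongs to the writing event.

(b), (c), (d)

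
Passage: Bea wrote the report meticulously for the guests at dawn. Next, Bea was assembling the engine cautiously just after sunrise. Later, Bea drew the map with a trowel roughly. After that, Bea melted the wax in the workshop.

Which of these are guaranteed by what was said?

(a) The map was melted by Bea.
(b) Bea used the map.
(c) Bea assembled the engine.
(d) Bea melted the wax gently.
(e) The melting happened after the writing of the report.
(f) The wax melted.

(e), (f)

(a) Not entailed — Bea melted the wax, not the map; the map belongs to the drawing event.
(b) Not entailed — the map is the patient, not an instrument — Bea used a trowel.
(c) Not entailed — 'was assembling' is progressive on an accomplishment; it does not entail the completed 'assembled'.
(d) Not entailed — 'gently' adds information not in the original event.
(e) Entailed — the narrative places the writing before the melting.
(f) Entailed — 'Bea melted the wax' is causative; it entails the inchoative 'the wax melted'.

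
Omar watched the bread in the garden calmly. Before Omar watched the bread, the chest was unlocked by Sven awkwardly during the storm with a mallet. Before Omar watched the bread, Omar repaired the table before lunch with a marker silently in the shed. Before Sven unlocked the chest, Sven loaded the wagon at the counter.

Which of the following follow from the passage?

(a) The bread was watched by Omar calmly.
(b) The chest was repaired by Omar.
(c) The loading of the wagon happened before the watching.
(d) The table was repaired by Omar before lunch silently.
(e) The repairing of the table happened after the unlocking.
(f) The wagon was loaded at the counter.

(a) Entailed — this follows by dropping conjuncts from the watching event's description.
(b) Not entailed — Omar repaired the table, not the chest; the chest belongs to the unlocking event.
(c) Entailed — the narrative places the loading before the watching.
(d) Entailed — every conjunct here is already in the original repairing event.
(e) Not entailed — the narrative doesn't order the unlocking relative to the repairing.
(f) Entailed — this follows by dropping conjuncts from the loading event's description.

(a), (c), (d), (f)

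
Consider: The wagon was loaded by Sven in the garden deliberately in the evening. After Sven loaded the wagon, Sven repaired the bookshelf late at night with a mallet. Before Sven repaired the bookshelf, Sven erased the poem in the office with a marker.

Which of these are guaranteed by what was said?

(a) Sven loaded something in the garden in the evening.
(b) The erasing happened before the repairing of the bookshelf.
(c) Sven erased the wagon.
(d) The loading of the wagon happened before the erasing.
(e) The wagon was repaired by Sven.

(a) Entailed — the original entails any weakening of itself; this just drops 'deliberately' and generalizes the patient.
(b) Entailed — the narrative places the erasing before the repairing.
(c) Not entailed — Sven erased the poem, not the wagon; the wagon belongs to the loading event.
(d) Not entailed — the narrative doesn't order the loading relative to the erasing.
(e) Not entailed — Sven repaired the bookshelf, not the wagon; the wagon belongs to the loading event.

(a), (b)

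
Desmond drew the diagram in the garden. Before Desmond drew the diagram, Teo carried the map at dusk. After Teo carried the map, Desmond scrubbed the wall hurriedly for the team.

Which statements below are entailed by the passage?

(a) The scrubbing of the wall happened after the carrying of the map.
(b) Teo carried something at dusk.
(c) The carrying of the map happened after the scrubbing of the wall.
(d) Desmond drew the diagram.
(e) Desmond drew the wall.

(a) Entailed — the narrative places the carrying before the scrubbing.
(b) Entailed — generalizing the patient leaves a sub-description the original still satisfies.
(c) Not entailed — the narrative places the carrying before the scrubbing, not after.
(d) Entailed — this follows by dropping conjuncts from the drawing event's description.
(e) Not entailed — Desmond drew the diagram, not the wall; the wall belongs to the scrubbing event.

(a), (b), (d)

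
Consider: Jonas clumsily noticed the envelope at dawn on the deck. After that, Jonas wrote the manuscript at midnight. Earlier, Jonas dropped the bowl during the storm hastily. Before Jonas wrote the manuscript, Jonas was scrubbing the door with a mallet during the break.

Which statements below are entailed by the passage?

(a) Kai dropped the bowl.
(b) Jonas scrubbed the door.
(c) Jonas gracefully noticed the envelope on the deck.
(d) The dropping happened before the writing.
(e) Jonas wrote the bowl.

(a) Not entailed — the passage has Jonas dropping the bowl, not Kai.
(b) Entailed — 'scrub' is an activity; 'was scrubbing' entails that some scrubbing happened, so 'scrubbed' holds.
(c) Not entailed — 'gracefully' adds a manner not in (and inconsistent with) the original.
(d) Entailed — the narrative places the dropping before the writing.
(e) Not entailed — Jonas wrote the manuscript, not the bowl; the bowl belongs to the dropping event.

(b), (d)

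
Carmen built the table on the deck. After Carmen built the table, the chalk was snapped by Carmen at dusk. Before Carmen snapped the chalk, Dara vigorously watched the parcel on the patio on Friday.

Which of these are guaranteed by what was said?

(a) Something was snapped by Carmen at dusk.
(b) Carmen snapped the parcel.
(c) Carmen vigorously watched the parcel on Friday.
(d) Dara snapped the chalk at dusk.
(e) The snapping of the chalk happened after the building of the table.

(a) Entailed — the original entails any weakening of itself; this just generalizes the patient.
(b) Not entailed — Carmen snapped the chalk, not the parcel; the parcel belongs to the watching event.
(c) Not entailed — the passage has Dara watching the parcel, not Carmen.
(d) Not entailed — the passage has Carmen snapping the chalk, not Dara.
(e) Entailed — the narrative places the building before the snapping.

(a), (e)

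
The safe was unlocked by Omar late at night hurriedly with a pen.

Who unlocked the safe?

'Omar' marks the agent of the unlocking event.

Omar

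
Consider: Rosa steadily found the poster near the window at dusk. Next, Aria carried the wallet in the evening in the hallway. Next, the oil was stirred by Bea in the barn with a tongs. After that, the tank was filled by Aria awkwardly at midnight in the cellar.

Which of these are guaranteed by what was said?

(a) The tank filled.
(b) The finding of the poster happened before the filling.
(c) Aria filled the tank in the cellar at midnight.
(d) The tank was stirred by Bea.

(a), (b), (c)

(a) Entailed — 'Aria filled the tank' is causative; it entails the inchoative 'the tank filled'.
(b) Entailed — the narrative places the finding before the filling.
(c) Entailed — every conjunct here is already in the original filling event.
(d) Not entailed — Bea stirred the oil, not the tank; the tank belongs to the filling event.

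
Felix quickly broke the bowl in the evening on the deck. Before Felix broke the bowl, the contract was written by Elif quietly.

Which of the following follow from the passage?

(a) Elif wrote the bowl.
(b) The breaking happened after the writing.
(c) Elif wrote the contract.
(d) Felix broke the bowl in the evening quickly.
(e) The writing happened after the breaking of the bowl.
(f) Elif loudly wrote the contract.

(b), (c), (d)

(a) Not entailed — Elif wrote the contract, not the bowl; the bowl belongs to the breaking event.
(b) Entailed — the narrative places the writing before the breaking.
(c) Entailed — this follows by dropping conjuncts from the writing event's description.
(d) Entailed — dropping 'on the deck' leaves a sub-description the original still satisfies.
(e) Not entailed — the narrative places the writing before the breaking, not after.
(f) Not entailed — 'loudly' adds a manner not in (and inconsistent with) the original.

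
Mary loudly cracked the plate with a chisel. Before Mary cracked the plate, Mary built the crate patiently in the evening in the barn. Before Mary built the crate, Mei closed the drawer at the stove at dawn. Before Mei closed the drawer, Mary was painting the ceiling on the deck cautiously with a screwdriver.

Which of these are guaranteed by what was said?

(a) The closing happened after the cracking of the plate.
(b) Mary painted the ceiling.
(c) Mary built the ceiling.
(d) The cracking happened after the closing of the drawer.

(a) Not entailed — the narrative places the closing before the cracking, not after.
(b) Not entailed — 'was painting' is progressive on an accomplishment; it does not entail the completed 'painted'.
(c) Not entailed — Mary built the crate, not the ceiling; the ceiling belongs to the painting event.
(d) Entailed — the narrative places the closing before the cracking.

(d)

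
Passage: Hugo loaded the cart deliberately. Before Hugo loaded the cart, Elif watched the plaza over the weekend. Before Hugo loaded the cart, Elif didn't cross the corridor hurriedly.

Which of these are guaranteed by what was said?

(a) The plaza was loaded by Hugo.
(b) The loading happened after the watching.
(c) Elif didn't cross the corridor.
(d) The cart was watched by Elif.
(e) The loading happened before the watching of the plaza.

(b)

(a) Not entailed — Hugo loaded the cart, not the plaza; the plaza belongs to the watching event.
(b) Entailed — the narrative places the watching before the loading.
(c) Not entailed — dropping 'hurriedly' under negation is not valid — the original leaves open that Elif crossed the corridor some other way.
(d) Not entailed — Elif watched the plaza, not the cart; the cart belongs to the loading event.
(e) Not entailed — the narrative places the watching before the loading, not after.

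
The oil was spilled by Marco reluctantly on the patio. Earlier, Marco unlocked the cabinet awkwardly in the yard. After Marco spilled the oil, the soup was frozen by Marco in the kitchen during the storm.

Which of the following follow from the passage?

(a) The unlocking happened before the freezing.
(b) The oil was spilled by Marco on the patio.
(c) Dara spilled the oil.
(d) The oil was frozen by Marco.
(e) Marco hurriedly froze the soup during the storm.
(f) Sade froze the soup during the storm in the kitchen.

(a), (b)

(a) Entailed — the narrative places the unlocking before the freezing.
(b) Entailed — every conjunct here is already in the original spilling event.
(c) Not entailed — the passage has Marco spilling the oil, not Dara.
(d) Not entailed — Marco froze the soup, not the oil; the oil belongs to the spilling event.
(e) Not entailed — 'hurriedly' adds information not in the original event.
(f) Not entailed — the passage has Marco freezing the soup, not Sade.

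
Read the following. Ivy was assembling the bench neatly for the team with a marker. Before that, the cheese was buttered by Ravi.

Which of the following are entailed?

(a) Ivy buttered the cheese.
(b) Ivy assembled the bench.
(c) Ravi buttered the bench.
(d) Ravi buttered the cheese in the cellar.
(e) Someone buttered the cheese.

(e)

(a) Not entailed — the passage has Ravi buttering the cheese, not Ivy.
(b) Not entailed — 'was assembling' is progressive on an accomplishment; it does not entail the completed 'assembled'.
(c) Not entailed — Ravi buttered the cheese, not the bench; the bench belongs to the assembling event.
(d) Not entailed — 'in the cellar' adds information not in the original event.
(e) Entailed — generalizing the agent leaves a sub-description the original still satisfies.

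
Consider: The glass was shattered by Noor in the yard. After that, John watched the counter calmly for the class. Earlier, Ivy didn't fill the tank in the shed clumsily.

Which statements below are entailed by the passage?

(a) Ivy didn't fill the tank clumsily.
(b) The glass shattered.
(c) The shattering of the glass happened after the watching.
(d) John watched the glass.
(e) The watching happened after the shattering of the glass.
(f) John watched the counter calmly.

(b), (e), (f)

(a) Not entailed — dropping 'in the shed' under negation is not valid — the original leaves open that Ivy filled the tank some other way.
(b) Entailed — 'Noor shattered the glass' is causative; it entails the inchoative 'the glass shattered'.
(c) Not entailed — the narrative places the shattering before the watching, not after.
(d) Not entailed — John watched the counter, not the glass; the glass belongs to the shattering event.
(e) Entailed — the narrative places the shattering before the watching.
(f) Entailed — dropping 'for the class' leaves a sub-description the original still satisfies.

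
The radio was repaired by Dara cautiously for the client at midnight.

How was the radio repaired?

cautiously

'cautiously' marks the manner of the repairing event.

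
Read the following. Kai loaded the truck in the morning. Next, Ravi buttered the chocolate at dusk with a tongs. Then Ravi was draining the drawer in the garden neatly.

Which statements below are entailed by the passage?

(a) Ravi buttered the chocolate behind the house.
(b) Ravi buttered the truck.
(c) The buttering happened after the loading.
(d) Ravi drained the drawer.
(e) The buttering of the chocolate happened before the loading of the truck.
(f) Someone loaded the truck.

(c), (f)

(a) Not entailed — 'behind the house' adds information not in the original event.
(b) Not entailed — Ravi buttered the chocolate, not the truck; the truck belongs to the loading event.
(c) Entailed — the narrative places the loading before the buttering.
(d) Not entailed — 'was draining' is progressive on an accomplishment; it does not entail the completed 'drained'.
(e) Not entailed — the narrative places the loading before the buttering, not after.
(f) Entailed — dropping 'in the morning' and generalizing the agent leaves a sub-description the original still satisfies.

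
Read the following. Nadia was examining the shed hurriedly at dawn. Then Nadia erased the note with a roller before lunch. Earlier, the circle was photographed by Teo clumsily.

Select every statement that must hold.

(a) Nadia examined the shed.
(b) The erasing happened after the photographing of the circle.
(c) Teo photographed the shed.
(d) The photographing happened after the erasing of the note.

(a) Entailed — 'examine' is an activity; 'was examining' entails that some examining happened, so 'examined' holds.
(b) Entailed — the narrative places the photographing before the erasing.
(c) Not entailed — Teo photographed the circle, not the shed; the shed belongs to the examining event.
(d) Not entailed — the narrative places the photographing before the erasing, not after.

(a), (b)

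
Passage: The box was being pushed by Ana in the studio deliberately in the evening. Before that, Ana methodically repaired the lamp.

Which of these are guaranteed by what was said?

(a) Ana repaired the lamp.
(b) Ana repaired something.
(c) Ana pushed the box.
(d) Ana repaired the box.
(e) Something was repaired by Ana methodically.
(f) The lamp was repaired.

(a), (b), (c), (e), (f)

(a) Entailed — this follows by dropping conjuncts from the repairing event's description.
(b) Entailed — every conjunct here is already in the original repairing event.
(c) Entailed — 'push' is an activity; 'was pushing' entails that some pushing happened, so 'pushed' holds.
(d) Not entailed — Ana repaired the lamp, not the box; the box belongs to the pushing event.
(e) Entailed — generalizing the patient leaves a sub-description the original still satisfies.
(f) Entailed — every conjunct here is already in the original repairing event.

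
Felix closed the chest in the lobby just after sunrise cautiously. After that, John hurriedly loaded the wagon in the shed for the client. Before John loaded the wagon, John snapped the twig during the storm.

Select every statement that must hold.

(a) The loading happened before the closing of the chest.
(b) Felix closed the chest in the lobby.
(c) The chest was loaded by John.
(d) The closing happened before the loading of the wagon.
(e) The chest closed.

(a) Not entailed — the narrative places the closing before the loading, not after.
(b) Entailed — this follows by dropping conjuncts from the closing event's description.
(c) Not entailed — John loaded the wagon, not the chest; the chest belongs to the closing event.
(d) Entailed — the narrative places the closing before the loading.
(e) Entailed — 'Felix closed the chest' is causative; it entails the inchoative 'the chest closed'.

(b), (d), (e)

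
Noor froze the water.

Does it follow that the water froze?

yes

'Noor froze the water' is the causative; it entails the inchoative 'the water froze'.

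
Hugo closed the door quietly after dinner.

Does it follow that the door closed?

'Hugo closed the door' is the causative; it entails the inchoative 'the door closed'.

yes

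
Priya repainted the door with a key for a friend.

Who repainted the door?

Priya

'Priya' marks the agent of the repainting event.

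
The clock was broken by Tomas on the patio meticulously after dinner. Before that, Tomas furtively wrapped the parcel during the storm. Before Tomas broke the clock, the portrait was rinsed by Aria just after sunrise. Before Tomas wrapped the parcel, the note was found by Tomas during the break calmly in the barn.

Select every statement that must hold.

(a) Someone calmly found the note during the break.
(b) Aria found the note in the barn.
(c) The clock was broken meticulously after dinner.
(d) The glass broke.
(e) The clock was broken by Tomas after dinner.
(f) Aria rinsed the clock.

(a), (c), (e)

(a) Entailed — dropping 'in the barn' and generalizing the agent leaves a sub-description the original still satisfies.
(b) Not entailed — the passage has Tomas finding the note, not Aria.
(c) Entailed — every conjunct here is already in the original breaking event.
(d) Not entailed — the clock is what broke, not the glass.
(e) Entailed — the original entails any weakening of itself; this just drops 'on the patio', 'meticulously'.
(f) Not entailed — Aria rinsed the portrait, not the clock; the clock belongs to the breaking event.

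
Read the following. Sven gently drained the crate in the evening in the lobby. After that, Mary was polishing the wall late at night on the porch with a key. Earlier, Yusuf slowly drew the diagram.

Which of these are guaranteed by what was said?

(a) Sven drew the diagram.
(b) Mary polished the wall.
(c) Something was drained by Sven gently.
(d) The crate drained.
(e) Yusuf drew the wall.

(a) Not entailed — the passage has Yusuf drawing the diagram, not Sven.
(b) Entailed — 'polish' is an activity; 'was polishing' entails that some polishing happened, so 'polished' holds.
(c) Entailed — every conjunct here is already in the original draining event.
(d) Entailed — 'Sven drained the crate' is causative; it entails the inchoative 'the crate drained'.
(e) Not entailed — Yusuf drew the diagram, not the wall; the wall belongs to the polishing event.

(b), (c), (d)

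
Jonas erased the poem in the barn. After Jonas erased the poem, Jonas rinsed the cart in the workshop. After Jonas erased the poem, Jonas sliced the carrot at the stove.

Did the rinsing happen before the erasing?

The narrative orders the erasing before the rinsing.

no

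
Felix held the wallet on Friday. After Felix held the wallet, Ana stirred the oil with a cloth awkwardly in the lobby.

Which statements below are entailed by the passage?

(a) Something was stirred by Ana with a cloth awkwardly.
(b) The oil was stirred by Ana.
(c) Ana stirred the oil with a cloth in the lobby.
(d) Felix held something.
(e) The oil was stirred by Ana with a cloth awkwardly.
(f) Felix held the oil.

(a) Entailed — the original entails any weakening of itself; this just drops 'in the lobby' and generalizes the patient.
(b) Entailed — this follows by dropping conjuncts from the stirring event's description.
(c) Entailed — every conjunct here is already in the original stirring event.
(d) Entailed — the original entails any weakening of itself; this just drops 'on Friday' and generalizes the patient.
(e) Entailed — dropping 'in the lobby' leaves a sub-description the original still satisfies.
(f) Not entailed — Felix held the wallet, not the oil; the oil belongs to the stirring event.

(a), (b), (c), (d), (e)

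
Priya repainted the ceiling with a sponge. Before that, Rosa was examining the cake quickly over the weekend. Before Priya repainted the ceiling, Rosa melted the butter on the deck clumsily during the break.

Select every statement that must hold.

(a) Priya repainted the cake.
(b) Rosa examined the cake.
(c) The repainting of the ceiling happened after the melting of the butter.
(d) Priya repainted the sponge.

(b), (c)

(a) Not entailed — Priya repainted the ceiling, not the cake; the cake belongs to the examining event.
(b) Entailed — 'examine' is an activity; 'was examining' entails that some examining happened, so 'examined' holds.
(c) Entailed — the narrative places the melting before the repainting.
(d) Not entailed — the sponge is the instrument, not what was repainted.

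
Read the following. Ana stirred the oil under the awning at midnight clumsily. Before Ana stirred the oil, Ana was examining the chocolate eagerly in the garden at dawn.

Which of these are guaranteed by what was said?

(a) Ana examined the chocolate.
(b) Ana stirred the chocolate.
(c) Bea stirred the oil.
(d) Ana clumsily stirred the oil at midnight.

(a) Entailed — 'examine' is an activity; 'was examining' entails that some examining happened, so 'examined' holds.
(b) Not entailed — Ana stirred the oil, not the chocolate; the chocolate belongs to the examining event.
(c) Not entailed — the passage has Ana stirring the oil, not Bea.
(d) Entailed — the original entails any weakening of itself; this just drops 'under the awning'.

(a), (d)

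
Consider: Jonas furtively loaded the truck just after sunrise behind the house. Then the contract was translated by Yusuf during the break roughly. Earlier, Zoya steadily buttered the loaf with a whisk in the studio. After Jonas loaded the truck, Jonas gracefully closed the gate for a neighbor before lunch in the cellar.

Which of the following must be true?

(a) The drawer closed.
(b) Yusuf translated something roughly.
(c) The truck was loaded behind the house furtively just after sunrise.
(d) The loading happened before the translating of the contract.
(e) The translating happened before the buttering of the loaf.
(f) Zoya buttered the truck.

(a) Not entailed — the gate is what closed, not the drawer.
(b) Entailed — this follows by dropping conjuncts from the translating event's description.
(c) Entailed — every conjunct here is already in the original loading event.
(d) Entailed — the narrative places the loading before the translating.
(e) Not entailed — the narrative places the buttering before the translating, not after.
(f) Not entailed — Zoya buttered the loaf, not the truck; the truck belongs to the loading event.

(b), (c), (d)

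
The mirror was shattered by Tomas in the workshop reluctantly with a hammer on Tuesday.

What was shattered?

the mirror

'the mirror' marks the patient of the shattering event.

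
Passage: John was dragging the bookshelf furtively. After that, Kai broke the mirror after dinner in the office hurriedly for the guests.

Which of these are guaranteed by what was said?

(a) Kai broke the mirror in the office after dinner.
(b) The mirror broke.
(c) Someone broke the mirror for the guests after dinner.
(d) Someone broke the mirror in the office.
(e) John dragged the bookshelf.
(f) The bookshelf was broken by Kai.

(a), (b), (c), (d), (e)

(a) Entailed — dropping 'for the guests', 'hurriedly' leaves a sub-description the original still satisfies.
(b) Entailed — 'Kai broke the mirror' is causative; it entails the inchoative 'the mirror broke'.
(c) Entailed — this follows by dropping conjuncts from the breaking event's description.
(d) Entailed — the original entails any weakening of itself; this just drops 'for the guests', 'hurriedly', 'after dinner' and generalizes the agent.
(e) Entailed — 'drag' is an activity; 'was dragging' entails that some dragging happened, so 'dragged' holds.
(f) Not entailed — Kai broke the mirror, not the bookshelf; the bookshelf belongs to the dragging event.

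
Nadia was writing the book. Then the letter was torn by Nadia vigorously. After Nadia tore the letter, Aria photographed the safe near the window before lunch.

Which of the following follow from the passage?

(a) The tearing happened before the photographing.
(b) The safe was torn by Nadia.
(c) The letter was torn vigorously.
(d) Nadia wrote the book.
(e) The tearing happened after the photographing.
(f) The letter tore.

(a), (c), (f)

(a) Entailed — the narrative places the tearing before the photographing.
(b) Not entailed — Nadia tore the letter, not the safe; the safe belongs to the photographing event.
(c) Entailed — generalizing the agent leaves a sub-description the original still satisfies.
(d) Not entailed — 'was writing' is progressive on an accomplishment; it does not entail the completed 'wrote'.
(e) Not entailed — the narrative places the tearing before the photographing, not after.
(f) Entailed — 'Nadia tore the letter' is causative; it entails the inchoative 'the letter tore'.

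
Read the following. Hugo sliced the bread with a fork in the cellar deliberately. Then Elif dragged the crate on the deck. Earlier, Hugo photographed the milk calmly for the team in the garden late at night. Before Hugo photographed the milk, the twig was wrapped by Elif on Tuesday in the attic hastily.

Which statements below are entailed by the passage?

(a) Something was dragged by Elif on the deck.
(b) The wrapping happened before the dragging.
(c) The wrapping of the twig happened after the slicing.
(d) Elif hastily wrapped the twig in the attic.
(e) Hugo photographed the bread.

(a) Entailed — the original entails any weakening of itself; this just generalizes the patient.
(b) Entailed — the narrative places the wrapping before the dragging.
(c) Not entailed — the narrative doesn't order the slicing relative to the wrapping.
(d) Entailed — every conjunct here is already in the original wrapping event.
(e) Not entailed — Hugo photographed the milk, not the bread; the bread belongs to the slicing event.

(a), (b), (d)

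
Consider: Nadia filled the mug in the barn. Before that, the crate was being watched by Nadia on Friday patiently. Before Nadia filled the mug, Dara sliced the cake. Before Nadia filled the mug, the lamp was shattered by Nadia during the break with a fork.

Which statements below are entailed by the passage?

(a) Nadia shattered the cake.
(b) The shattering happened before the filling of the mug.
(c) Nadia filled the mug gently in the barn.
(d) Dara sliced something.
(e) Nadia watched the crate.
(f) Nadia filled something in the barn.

(b), (d), (e), (f)

(a) Not entailed — Nadia shattered the lamp, not the cake; the cake belongs to the slicing event.
(b) Entailed — the narrative places the shattering before the filling.
(c) Not entailed — 'gently' adds information not in the original event.
(d) Entailed — this follows by dropping conjuncts from the slicing event's description.
(e) Entailed — 'watch' is an activity; 'was watching' entails that some watching happened, so 'watched' holds.
(f) Entailed — this follows by dropping conjuncts from the filling event's description.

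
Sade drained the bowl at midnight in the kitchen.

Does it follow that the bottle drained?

Nothing is said about any bottle; only the bowl is affected.

no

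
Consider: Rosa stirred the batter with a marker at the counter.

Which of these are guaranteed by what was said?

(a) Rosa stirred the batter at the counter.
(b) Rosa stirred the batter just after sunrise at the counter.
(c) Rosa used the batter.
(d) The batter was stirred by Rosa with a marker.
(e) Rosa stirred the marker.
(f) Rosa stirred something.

(a), (d), (f)

(a) Entailed — the original entails any weakening of itself; this just drops 'with a marker'.
(b) Not entailed — 'just after sunrise' adds information not in the original event.
(c) Not entailed — the batter is the patient, not an instrument — Rosa used a marker.
(d) Entailed — this follows by dropping conjuncts from the stirring event's description.
(e) Not entailed — the marker is the instrument, not what was stirred.
(f) Entailed — every conjunct here is already in the original stirring event.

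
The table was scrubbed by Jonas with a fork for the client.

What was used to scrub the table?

a fork

'with a fork' marks the instrument of the scrubbing event.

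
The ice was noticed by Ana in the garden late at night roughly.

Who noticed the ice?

'Ana' marks the agent of the noticing event.

Ana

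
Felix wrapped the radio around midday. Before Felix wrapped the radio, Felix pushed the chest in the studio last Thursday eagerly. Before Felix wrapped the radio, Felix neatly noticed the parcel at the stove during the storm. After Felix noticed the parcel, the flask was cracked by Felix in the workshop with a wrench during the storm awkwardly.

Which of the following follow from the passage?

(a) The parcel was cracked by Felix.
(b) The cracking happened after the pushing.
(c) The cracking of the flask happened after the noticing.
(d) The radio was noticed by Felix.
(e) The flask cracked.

(a) Not entailed — Felix cracked the flask, not the parcel; the parcel belongs to the noticing event.
(b) Not entailed — the narrative doesn't order the pushing relative to the cracking.
(c) Entailed — the narrative places the noticing before the cracking.
(d) Not entailed — Felix noticed the parcel, not the radio; the radio belongs to the wrapping event.
(e) Entailed — 'Felix cracked the flask' is causative; it entails the inchoative 'the flask cracked'.

(c), (e)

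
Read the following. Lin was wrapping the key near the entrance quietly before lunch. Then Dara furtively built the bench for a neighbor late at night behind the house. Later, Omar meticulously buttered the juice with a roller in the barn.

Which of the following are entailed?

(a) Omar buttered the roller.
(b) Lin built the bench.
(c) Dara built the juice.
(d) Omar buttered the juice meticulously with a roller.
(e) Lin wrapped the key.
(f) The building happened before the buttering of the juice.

(d), (f)

(a) Not entailed — the roller is the instrument, not what was buttered.
(b) Not entailed — the passage has Dara building the bench, not Lin.
(c) Not entailed — Dara built the bench, not the juice; the juice belongs to the buttering event.
(d) Entailed — the original entails any weakening of itself; this just drops 'in the barn'.
(e) Not entailed — 'was wrapping' is progressive on an accomplishment; it does not entail the completed 'wrapped'.
(f) Entailed — the narrative places the building before the buttering.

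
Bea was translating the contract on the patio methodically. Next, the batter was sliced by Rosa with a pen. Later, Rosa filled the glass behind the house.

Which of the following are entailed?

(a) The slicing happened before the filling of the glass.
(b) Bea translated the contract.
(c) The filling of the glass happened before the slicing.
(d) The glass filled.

(a) Entailed — the narrative places the slicing before the filling.
(b) Not entailed — 'was translating' is progressive on an accomplishment; it does not entail the completed 'translated'.
(c) Not entailed — the narrative places the slicing before the filling, not after.
(d) Entailed — 'Rosa filled the glass' is causative; it entails the inchoative 'the glass filled'.

(a), (d)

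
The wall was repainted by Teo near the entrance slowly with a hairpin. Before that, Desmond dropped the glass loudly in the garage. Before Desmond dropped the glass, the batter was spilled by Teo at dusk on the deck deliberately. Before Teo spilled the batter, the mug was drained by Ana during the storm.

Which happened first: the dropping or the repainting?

The connectives place the dropping before the repainting.

the dropping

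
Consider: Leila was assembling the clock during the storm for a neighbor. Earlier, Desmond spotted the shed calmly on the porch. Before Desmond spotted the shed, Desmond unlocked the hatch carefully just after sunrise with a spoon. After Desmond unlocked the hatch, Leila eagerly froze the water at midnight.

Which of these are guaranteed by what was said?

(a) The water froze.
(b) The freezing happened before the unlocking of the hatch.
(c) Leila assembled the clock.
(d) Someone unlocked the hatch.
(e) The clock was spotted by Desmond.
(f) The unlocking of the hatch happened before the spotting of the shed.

(a), (d), (f)

(a) Entailed — 'Leila froze the water' is causative; it entails the inchoative 'the water froze'.
(b) Not entailed — the narrative places the unlocking before the freezing, not after.
(c) Not entailed — 'was assembling' is progressive on an accomplishment; it does not entail the completed 'assembled'.
(d) Entailed — the original entails any weakening of itself; this just drops 'just after sunrise', 'carefully', 'with a spoon' and generalizes the agent.
(e) Not entailed — Desmond spotted the shed, not the clock; the clock belongs to the assembling event.
(f) Entailed — the narrative places the unlocking before the spotting.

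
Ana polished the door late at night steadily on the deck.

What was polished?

'the door' marks the patient of the polishing event.

the door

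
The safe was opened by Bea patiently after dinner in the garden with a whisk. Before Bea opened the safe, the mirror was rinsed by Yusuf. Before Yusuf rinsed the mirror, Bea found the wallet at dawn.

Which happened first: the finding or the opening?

the finding

The connectives place the finding before the opening.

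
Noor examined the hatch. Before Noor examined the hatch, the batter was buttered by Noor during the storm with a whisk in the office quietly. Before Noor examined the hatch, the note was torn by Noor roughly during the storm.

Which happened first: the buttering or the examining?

the buttering

The connectives place the buttering before the examining.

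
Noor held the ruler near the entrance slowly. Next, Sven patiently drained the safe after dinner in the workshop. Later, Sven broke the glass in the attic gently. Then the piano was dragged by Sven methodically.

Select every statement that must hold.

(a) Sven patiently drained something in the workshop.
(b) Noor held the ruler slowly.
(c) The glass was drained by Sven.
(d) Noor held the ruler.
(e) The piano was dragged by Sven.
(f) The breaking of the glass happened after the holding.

(a), (b), (d), (e), (f)

(a) Entailed — this follows by dropping conjuncts from the draining event's description.
(b) Entailed — dropping 'near the entrance' leaves a sub-description the original still satisfies.
(c) Not entailed — Sven drained the safe, not the glass; the glass belongs to the breaking event.
(d) Entailed — dropping 'slowly', 'near the entrance' leaves a sub-description the original still satisfies.
(e) Entailed — this follows by dropping conjuncts from the dragging event's description.
(f) Entailed — the narrative places the holding before the breaking.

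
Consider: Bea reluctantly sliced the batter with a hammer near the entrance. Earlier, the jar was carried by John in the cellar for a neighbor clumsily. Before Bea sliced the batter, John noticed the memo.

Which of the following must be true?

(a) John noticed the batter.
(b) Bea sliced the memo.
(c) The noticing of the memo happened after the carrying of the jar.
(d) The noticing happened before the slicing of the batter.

(d)

(a) Not entailed — John noticed the memo, not the batter; the batter belongs to the slicing event.
(b) Not entailed — Bea sliced the batter, not the memo; the memo belongs to the noticing event.
(c) Not entailed — the narrative doesn't order the carrying relative to the noticing.
(d) Entailed — the narrative places the noticing before the slicing.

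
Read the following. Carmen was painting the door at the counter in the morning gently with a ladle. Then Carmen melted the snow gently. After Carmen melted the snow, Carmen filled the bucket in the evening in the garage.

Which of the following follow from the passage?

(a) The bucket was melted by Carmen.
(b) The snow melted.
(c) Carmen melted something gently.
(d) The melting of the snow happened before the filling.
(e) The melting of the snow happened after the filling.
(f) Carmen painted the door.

(b), (c), (d)

(a) Not entailed — Carmen melted the snow, not the bucket; the bucket belongs to the filling event.
(b) Entailed — 'Carmen melted the snow' is causative; it entails the inchoative 'the snow melted'.
(c) Entailed — generalizing the patient leaves a sub-description the original still satisfies.
(d) Entailed — the narrative places the melting before the filling.
(e) Not entailed — the narrative places the melting before the filling, not after.
(f) Not entailed — 'was painting' is progressive on an accomplishment; it does not entail the completed 'painted'.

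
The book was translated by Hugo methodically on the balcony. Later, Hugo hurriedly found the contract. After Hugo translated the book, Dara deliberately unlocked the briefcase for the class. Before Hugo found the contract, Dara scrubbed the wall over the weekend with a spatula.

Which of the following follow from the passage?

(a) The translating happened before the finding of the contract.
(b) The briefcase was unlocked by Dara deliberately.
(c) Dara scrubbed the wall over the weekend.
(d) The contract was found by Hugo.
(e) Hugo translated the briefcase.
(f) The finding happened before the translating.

(a), (b), (c), (d)

(a) Entailed — the narrative places the translating before the finding.
(b) Entailed — this follows by dropping conjuncts from the unlocking event's description.
(c) Entailed — this follows by dropping conjuncts from the scrubbing event's description.
(d) Entailed — dropping 'hurriedly' leaves a sub-description the original still satisfies.
(e) Not entailed — Hugo translated the book, not the briefcase; the briefcase belongs to the unlocking event.
(f) Not entailed — the narrative places the translating before the finding, not after.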